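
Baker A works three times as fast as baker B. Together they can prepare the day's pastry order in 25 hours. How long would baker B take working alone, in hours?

100 hours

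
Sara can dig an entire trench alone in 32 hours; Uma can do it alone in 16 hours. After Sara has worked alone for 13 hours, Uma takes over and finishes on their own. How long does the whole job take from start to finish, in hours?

45/2 hours

In 13 hours Sara does 13/32 of the job, leaving 19/32.
Uma works at 1/16 per hour, so finishing takes 19/32 ÷ 1/16 = 19/2 hours.
Total time = 13 + 19/2 = 45/2 hours.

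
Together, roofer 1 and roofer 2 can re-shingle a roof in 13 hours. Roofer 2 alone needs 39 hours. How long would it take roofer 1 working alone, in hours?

Combined rate is 1/13 per hour.
Known contribution: 1/39 per hour.
So roofer 1's rate is 1/13 − 1/39 = 2/39, meaning 39/2 hours alone.

39/2 hours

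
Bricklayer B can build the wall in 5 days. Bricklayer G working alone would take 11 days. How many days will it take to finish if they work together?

With two workers the combined time is the product over the sum: 5·11/(5+11) = 55/16 days.

55/16 days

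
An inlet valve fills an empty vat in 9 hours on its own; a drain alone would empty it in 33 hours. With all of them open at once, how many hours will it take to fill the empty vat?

99/8 hours

Net rate = 1/9 − 1/33 = (11 − 3)/99 = 8/99 per hour.
Filling time = 1 ÷ (8/99) = 99/8 hours.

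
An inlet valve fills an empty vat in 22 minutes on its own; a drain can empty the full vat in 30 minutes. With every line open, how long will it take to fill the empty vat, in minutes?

Net rate = 1/22 − 1/30 = (15 − 11)/330 = 4/330 = 2/165 per minute.
Filling time = 1 ÷ (2/165) = 165/2 minutes.

165/2 minutes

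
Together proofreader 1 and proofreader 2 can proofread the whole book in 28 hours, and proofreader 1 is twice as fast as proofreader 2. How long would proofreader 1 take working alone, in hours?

42 hours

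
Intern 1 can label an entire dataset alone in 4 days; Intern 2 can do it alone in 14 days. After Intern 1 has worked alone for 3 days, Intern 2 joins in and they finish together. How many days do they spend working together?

In 3 days Intern 1 does 3/4 of the job, leaving 1/4.
Intern 1 and Intern 2 together work at 9/28 per day, so finishing takes 1/4 ÷ 9/28 = 7/9 days.

7/9 days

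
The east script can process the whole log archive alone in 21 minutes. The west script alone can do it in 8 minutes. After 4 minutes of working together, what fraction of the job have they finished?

29/42

Combined rate: 1/21 + 1/8 = (8 + 21)/168 = 29/168 per minute.
In 4 minutes they complete 4·29/168 = 29/42 of the job.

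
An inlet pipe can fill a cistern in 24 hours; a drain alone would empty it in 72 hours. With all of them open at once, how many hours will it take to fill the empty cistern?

36 hours

Net rate = 1/24 − 1/72 = (3 − 1)/72 = 2/72 = 1/36 per hour.
Filling time = 1 ÷ (1/36) = 36 hours.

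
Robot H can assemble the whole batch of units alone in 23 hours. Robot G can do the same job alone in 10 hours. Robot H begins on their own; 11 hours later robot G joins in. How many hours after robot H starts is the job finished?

In the first 11 hours robot H alone does 11/23 of the job, leaving 12/23.
Once everyone is working, combined rate: 1/23 + 1/10 = (10 + 23)/230 = 33/230 per hour.
Remaining 12/23 at 33/230 per hour takes 40/11 hours.
Total from the start = 11 + 40/11 = 161/11 hours.

161/11 hours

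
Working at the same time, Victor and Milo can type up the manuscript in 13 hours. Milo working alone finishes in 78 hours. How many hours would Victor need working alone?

Combined rate is 1/13 per hour.
Known contribution: 1/78 per hour.
So Victor's rate is 1/13 − 1/78 = 5/78, meaning 78/5 hours alone.

78/5 hours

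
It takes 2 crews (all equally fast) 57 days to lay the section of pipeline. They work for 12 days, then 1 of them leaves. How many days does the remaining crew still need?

One crew does 1/114 of the job per day.
After 12 days with 2 crews, 4/19 is done (15/19 left).
With 1 crew the rate is 1/114, so the rest takes 15/19 ÷ 1/114 = 90 days.

90 days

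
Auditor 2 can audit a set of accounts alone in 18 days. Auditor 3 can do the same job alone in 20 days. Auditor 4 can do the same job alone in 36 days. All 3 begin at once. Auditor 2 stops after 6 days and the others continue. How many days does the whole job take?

60/7 days

In the first 6 days the combined rate is 2/15, so 4/5 of the job is done, leaving 1/5.
After auditor 2 leaves the rate is 7/90 per day; the remaining 1/5 takes 18/7 days.
Total = 6 + 18/7 = 60/7 days.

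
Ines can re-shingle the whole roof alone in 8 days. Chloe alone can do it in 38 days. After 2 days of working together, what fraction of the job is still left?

Combined rate: 1/8 + 1/38 = (19 + 4)/152 = 23/152 per day.
In 2 days they complete 2·23/152 = 23/76 of the job.
So 53/76 remains.

53/76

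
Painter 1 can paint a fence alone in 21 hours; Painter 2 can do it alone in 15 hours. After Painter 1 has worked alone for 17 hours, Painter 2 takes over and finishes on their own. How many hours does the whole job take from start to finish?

139/7 hours

In 17 hours Painter 1 does 17/21 of the job, leaving 4/21.
Painter 2 works at 1/15 per hour, so finishing takes 4/21 ÷ 1/15 = 20/7 hours.
Total time = 17 + 20/7 = 139/7 hours.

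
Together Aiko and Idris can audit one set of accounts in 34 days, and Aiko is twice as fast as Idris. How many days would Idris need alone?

Let Idris's rate be r; then Aiko's rate is 2r, so together (2 + 1)r = 3r = 1/34.
Thus r = 1/102 per day.
Idris alone: 102 days; Aiko alone: 51 days.

102 days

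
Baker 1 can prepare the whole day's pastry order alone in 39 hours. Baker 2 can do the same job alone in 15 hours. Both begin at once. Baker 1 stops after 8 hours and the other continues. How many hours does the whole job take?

155/13 hours

In the first 8 hours the combined rate is 6/65, so 48/65 of the job is done, leaving 17/65.
After Baker 1 leaves the rate is 1/15 per hour; the remaining 17/65 takes 51/13 hours.
Total = 8 + 51/13 = 155/13 hours.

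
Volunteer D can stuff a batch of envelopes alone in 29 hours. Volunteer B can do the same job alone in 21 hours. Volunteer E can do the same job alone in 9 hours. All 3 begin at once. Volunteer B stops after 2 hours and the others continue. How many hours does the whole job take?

In the first 2 hours the combined rate is 353/1827, so 706/1827 of the job is done, leaving 1121/1827.
After volunteer B leaves the rate is 38/261 per hour; the remaining 1121/1827 takes 59/14 hours.
Total = 2 + 59/14 = 87/14 hours.

87/14 hours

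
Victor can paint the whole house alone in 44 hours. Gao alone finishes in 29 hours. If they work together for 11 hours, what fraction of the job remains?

43/116

Combined rate: 1/44 + 1/29 = (29 + 44)/1276 = 73/1276 per hour.
In 11 hours they complete 11·73/1276 = 73/116 of the job.
So 43/116 remains.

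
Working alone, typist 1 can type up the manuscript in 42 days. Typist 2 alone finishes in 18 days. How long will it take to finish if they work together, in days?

Combined rate: 1/42 + 1/18 = (3 + 7)/126 = 10/126 = 5/63 per day.
Time = 1 ÷ (5/63) = 63/5 days.

63/5 days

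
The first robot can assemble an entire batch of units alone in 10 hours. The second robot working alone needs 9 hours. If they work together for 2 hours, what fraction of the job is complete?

19/45

Combined rate: 1/10 + 1/9 = (9 + 10)/90 = 19/90 per hour.
In 2 hours they complete 2·19/90 = 19/45 of the job.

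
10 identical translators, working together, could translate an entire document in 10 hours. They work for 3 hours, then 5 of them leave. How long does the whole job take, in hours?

One translator does 1/100 of the job per hour.
After 3 hours with 10 translators, 3/10 is done (7/10 left).
With 5 translators the rate is 5/100 = 1/20, so the rest takes 7/10 ÷ 1/20 = 14 hours.
Total = 3 + 14 = 17 hours.

17 hours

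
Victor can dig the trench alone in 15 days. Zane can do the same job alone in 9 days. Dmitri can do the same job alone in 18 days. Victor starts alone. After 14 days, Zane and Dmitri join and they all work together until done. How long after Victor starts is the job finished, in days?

100/7 days

In the first 14 days Victor alone does 14/15 of the job, leaving 1/15.
Once everyone is working, combined rate: 1/15 + 1/9 + 1/18 = (6 + 10 + 5)/90 = 21/90 = 7/30 per day.
Remaining 1/15 at 7/30 per day takes 2/7 days.
Total from the start = 14 + 2/7 = 100/7 days.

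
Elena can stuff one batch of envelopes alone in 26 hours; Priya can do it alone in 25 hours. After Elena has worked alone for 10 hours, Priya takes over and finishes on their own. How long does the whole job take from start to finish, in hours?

In 10 hours Elena does 10/26 = 5/13 of the job, leaving 8/13.
Priya works at 1/25 per hour, so finishing takes 8/13 ÷ 1/25 = 200/13 hours.
Total time = 10 + 200/13 = 330/13 hours.

330/13 hours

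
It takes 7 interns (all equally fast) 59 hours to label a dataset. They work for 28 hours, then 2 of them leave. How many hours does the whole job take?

One intern does 1/413 of the job per hour.
After 28 hours with 7 interns, 28/59 is done (31/59 left).
With 5 interns the rate is 5/413, so the rest takes 31/59 ÷ 5/413 = 217/5 hours.
Total = 28 + 217/5 = 357/5 hours.

357/5 hours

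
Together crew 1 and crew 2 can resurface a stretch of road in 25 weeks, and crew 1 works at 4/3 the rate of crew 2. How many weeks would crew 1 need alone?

175/4 weeks

Let crew 2's rate be r; then crew 1's rate is (4/3)r, so together (4/3 + 1)r = (7/3)r = 1/25.
Thus r = 3/175 per week.
Crew 2 alone: 175/3 weeks; crew 1 alone: 175/4 weeks.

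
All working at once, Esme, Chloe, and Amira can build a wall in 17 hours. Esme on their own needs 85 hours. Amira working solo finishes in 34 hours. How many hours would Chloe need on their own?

170/3 hours

Combined rate is 1/17 per hour.
Known contribution: 1/85 + 1/34 = (2 + 5)/170 = 7/170 per hour.
So Chloe's rate is 1/17 − 7/170 = 3/170, meaning 170/3 hours alone.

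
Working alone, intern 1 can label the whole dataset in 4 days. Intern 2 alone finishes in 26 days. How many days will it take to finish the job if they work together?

With two workers the combined time is the product over the sum: 4·26/(4+26) = 104/30 = 52/15 days.

52/15 days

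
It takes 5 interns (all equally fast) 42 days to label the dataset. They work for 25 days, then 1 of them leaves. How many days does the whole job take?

One intern does 1/210 of the job per day.
After 25 days with 5 interns, 25/42 is done (17/42 left).
With 4 interns the rate is 4/210 = 2/105, so the rest takes 17/42 ÷ 2/105 = 85/4 days.
Total = 25 + 85/4 = 185/4 days.

185/4 days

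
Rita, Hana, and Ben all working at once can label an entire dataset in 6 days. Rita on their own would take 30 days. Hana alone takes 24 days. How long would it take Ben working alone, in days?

Combined rate is 1/6 per day.
Known contribution: 1/30 + 1/24 = (4 + 5)/120 = 9/120 = 3/40 per day.
So Ben's rate is 1/6 − 3/40 = 11/120, meaning 120/11 days alone.

120/11 days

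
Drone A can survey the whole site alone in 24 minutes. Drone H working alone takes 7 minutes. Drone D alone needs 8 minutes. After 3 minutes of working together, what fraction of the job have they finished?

13/14

Combined rate: 1/24 + 1/7 + 1/8 = (7 + 24 + 21)/168 = 52/168 = 13/42 per minute.
In 3 minutes they complete 3·13/42 = 13/14 of the job.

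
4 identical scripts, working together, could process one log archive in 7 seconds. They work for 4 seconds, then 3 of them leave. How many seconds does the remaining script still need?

One script does 1/28 of the job per second.
After 4 seconds with 4 scripts, 4/7 is done (3/7 left).
With 1 script the rate is 1/28, so the rest takes 3/7 ÷ 1/28 = 12 seconds.

12 seconds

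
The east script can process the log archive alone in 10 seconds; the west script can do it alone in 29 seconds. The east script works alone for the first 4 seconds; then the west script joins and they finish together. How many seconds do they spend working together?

58/13 seconds

In 4 seconds the east script does 4/10 = 2/5 of the job, leaving 3/5.
The east script and the west script together work at 39/290 per second, so finishing takes 3/5 ÷ 39/290 = 58/13 seconds.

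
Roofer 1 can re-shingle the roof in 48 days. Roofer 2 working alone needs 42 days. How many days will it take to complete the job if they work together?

112/5 days

Combined rate: 1/48 + 1/42 = (7 + 8)/336 = 15/336 = 5/112 per day.
Time = 1 ÷ (5/112) = 112/5 days.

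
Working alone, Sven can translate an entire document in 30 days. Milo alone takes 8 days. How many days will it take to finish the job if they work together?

120/19 days

Combined rate: 1/30 + 1/8 = (4 + 15)/120 = 19/120 per day.
Time = 1 ÷ (19/120) = 120/19 days.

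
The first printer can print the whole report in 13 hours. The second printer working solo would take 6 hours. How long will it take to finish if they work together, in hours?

With two workers the combined time is the product over the sum: 13·6/(13+6) = 78/19 hours.

78/19 hours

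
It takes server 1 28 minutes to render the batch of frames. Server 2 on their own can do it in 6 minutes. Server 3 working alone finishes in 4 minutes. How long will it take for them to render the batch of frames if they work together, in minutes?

42/19 minutes

Combined rate: 1/28 + 1/6 + 1/4 = (3 + 14 + 21)/84 = 38/84 = 19/42 per minute.
Time = 1 ÷ (19/42) = 42/19 minutes.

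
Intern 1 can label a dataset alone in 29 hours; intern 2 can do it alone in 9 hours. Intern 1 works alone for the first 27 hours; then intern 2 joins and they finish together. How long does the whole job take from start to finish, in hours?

522/19 hours

In 27 hours intern 1 does 27/29 of the job, leaving 2/29.
Intern 1 and intern 2 together work at 38/261 per hour, so finishing takes 2/29 ÷ 38/261 = 9/19 hours.
Total time = 27 + 9/19 = 522/19 hours.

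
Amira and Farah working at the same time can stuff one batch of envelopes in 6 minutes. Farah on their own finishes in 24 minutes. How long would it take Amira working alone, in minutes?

Combined rate is 1/6 per minute.
Known contribution: 1/24 per minute.
So Amira's rate is 1/6 − 1/24 = 1/8, meaning 8 minutes alone.

8 minutes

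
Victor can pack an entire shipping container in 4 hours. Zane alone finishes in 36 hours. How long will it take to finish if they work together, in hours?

18/5 hours

With two workers the combined time is the product over the sum: 4·36/(4+36) = 144/40 = 18/5 hours.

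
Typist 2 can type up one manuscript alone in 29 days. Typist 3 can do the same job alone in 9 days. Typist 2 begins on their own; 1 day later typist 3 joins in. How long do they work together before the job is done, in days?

In the first 1 day typist 2 alone does 1/29 of the job, leaving 28/29.
Once everyone is working, combined rate: 1/29 + 1/9 = (9 + 29)/261 = 38/261 per day.
Remaining 28/29 at 38/261 per day takes 126/19 days.

126/19 days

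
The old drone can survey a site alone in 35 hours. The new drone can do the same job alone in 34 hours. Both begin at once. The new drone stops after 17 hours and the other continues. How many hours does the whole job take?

35/2 hours

In the first 17 hours the combined rate is 69/1190, so 69/70 of the job is done, leaving 1/70.
After the new drone leaves the rate is 1/35 per hour; the remaining 1/70 takes 1/2 hours.
Total = 17 + 1/2 = 35/2 hours.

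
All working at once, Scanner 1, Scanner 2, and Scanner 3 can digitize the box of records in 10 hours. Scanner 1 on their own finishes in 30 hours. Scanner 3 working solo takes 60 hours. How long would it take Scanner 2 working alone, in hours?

20 hours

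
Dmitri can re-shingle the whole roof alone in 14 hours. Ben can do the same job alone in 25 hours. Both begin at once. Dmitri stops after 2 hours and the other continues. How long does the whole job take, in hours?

In the first 2 hours the combined rate is 39/350, so 39/175 of the job is done, leaving 136/175.
After Dmitri leaves the rate is 1/25 per hour; the remaining 136/175 takes 136/7 hours.
Total = 2 + 136/7 = 150/7 hours.

150/7 hours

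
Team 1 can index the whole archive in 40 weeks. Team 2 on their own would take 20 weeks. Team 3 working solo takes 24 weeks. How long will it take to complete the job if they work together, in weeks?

60/7 weeks

Combined rate: 1/40 + 1/20 + 1/24 = (3 + 6 + 5)/120 = 14/120 = 7/60 per week.
Time = 1 ÷ (7/60) = 60/7 weeks.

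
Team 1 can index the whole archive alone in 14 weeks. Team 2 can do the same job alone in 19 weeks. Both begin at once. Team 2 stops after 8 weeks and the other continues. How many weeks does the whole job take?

154/19 weeks

In the first 8 weeks the combined rate is 33/266, so 132/133 of the job is done, leaving 1/133.
After Team 2 leaves the rate is 1/14 per week; the remaining 1/133 takes 2/19 weeks.
Total = 8 + 2/19 = 154/19 weeks.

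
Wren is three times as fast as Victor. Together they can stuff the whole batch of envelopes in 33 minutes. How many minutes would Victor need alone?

Let Victor's rate be r; then Wren's rate is 3r, so together (3 + 1)r = 4r = 1/33.
Thus r = 1/132 per minute.
Victor alone: 132 minutes; Wren alone: 44 minutes.

132 minutes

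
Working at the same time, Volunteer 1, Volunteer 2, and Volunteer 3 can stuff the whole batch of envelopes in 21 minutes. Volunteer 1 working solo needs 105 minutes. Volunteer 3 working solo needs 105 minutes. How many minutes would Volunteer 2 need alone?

35 minutes

Combined rate is 1/21 per minute.
Known contribution: 1/105 + 1/105 = (1 + 1)/105 = 2/105 per minute.
So Volunteer 2's rate is 1/21 − 2/105 = 1/35, meaning 35 minutes alone.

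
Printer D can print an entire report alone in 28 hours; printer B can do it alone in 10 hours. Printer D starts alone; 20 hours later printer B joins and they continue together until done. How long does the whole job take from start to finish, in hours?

420/19 hours

In 20 hours printer D does 20/28 = 5/7 of the job, leaving 2/7.
Printer D and printer B together work at 19/140 per hour, so finishing takes 2/7 ÷ 19/140 = 40/19 hours.
Total time = 20 + 40/19 = 420/19 hours.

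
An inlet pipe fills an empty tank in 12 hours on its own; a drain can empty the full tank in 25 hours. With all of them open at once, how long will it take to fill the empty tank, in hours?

Net rate = 1/12 − 1/25 = (25 − 12)/300 = 13/300 per hour.
Filling time = 1 ÷ (13/300) = 300/13 hours.

300/13 hours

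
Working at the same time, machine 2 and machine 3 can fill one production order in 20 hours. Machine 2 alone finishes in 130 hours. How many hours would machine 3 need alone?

260/11 hours

Combined rate is 1/20 per hour.
Known contribution: 1/130 per hour.
So machine 3's rate is 1/20 − 1/130 = 11/260, meaning 260/11 hours alone.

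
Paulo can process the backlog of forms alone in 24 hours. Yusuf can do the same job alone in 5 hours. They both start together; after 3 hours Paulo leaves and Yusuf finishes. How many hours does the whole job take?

35/8 hours

In the first 3 hours the combined rate is 29/120, so 29/40 of the job is done, leaving 11/40.
After Paulo leaves the rate is 1/5 per hour; the remaining 11/40 takes 11/8 hours.
Total = 3 + 11/8 = 35/8 hours.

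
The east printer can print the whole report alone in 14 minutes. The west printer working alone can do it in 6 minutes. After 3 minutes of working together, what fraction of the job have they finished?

5/7

Combined rate: 1/14 + 1/6 = (3 + 7)/42 = 10/42 = 5/21 per minute.
In 3 minutes they complete 3·5/21 = 5/7 of the job.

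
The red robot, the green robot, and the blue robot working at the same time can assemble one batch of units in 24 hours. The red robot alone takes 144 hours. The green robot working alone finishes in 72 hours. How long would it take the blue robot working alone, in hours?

48 hours

Combined rate is 1/24 per hour.
Known contribution: 1/144 + 1/72 = (1 + 2)/144 = 3/144 = 1/48 per hour.
So the blue robot's rate is 1/24 − 1/48 = 1/48, meaning 48 hours alone.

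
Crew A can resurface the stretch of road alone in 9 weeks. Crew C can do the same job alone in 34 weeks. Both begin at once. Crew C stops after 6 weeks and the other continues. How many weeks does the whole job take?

126/17 weeks

In the first 6 weeks the combined rate is 43/306, so 43/51 of the job is done, leaving 8/51.
After Crew C leaves the rate is 1/9 per week; the remaining 8/51 takes 24/17 weeks.
Total = 6 + 24/17 = 126/17 weeks.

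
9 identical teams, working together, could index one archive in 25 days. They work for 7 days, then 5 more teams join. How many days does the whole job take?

130/7 days

One team does 1/225 of the job per day.
After 7 days with 9 teams, 7/25 is done (18/25 left).
With 14 teams the rate is 14/225, so the rest takes 18/25 ÷ 14/225 = 81/7 days.
Total = 7 + 81/7 = 130/7 days.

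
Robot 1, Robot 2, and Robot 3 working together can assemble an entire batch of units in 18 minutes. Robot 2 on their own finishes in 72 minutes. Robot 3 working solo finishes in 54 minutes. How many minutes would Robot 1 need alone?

Combined rate is 1/18 per minute.
Known contribution: 1/72 + 1/54 = (3 + 4)/216 = 7/216 per minute.
So Robot 1's rate is 1/18 − 7/216 = 5/216, meaning 216/5 minutes alone.

216/5 minutes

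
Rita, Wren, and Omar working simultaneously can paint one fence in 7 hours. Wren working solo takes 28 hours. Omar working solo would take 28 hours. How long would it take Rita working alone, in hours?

14 hours

Combined rate is 1/7 per hour.
Known contribution: 1/28 + 1/28 = (1 + 1)/28 = 2/28 = 1/14 per hour.
So Rita's rate is 1/7 − 1/14 = 1/14, meaning 14 hours alone.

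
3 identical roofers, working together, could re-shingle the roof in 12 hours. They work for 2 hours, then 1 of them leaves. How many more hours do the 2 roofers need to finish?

One roofer does 1/36 of the job per hour.
After 2 hours with 3 roofers, 1/6 is done (5/6 left).
With 2 roofers the rate is 2/36 = 1/18, so the rest takes 5/6 ÷ 1/18 = 15 hours.

15 hours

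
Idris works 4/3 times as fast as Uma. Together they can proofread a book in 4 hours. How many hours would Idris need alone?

7 hours

Let Uma's rate be r; then Idris's rate is (4/3)r, so together (4/3 + 1)r = (7/3)r = 1/4.
Thus r = 3/28 per hour.
Uma alone: 28/3 hours; Idris alone: 7 hours.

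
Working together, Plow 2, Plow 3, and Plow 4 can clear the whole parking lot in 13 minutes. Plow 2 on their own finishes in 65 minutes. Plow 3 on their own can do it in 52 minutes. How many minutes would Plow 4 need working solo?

260/11 minutes

Combined rate is 1/13 per minute.
Known contribution: 1/65 + 1/52 = (4 + 5)/260 = 9/260 per minute.
So Plow 4's rate is 1/13 − 9/260 = 11/260, meaning 260/11 minutes alone.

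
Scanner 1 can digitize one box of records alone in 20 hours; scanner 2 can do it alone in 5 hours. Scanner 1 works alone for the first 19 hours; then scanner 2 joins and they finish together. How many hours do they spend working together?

In 19 hours scanner 1 does 19/20 of the job, leaving 1/20.
Scanner 1 and scanner 2 together work at 1/4 per hour, so finishing takes 1/20 ÷ 1/4 = 1/5 hours.

1/5 hours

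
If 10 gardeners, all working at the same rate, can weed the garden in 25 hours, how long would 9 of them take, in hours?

250/9 hours

Total work is 10·25 = 250 gardener-hours.
With 9 gardeners: 250/9 hours.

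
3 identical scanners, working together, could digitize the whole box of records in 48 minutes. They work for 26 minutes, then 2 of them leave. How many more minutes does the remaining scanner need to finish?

One scanner does 1/144 of the job per minute.
After 26 minutes with 3 scanners, 13/24 is done (11/24 left).
With 1 scanner the rate is 1/144, so the rest takes 11/24 ÷ 1/144 = 66 minutes.

66 minutes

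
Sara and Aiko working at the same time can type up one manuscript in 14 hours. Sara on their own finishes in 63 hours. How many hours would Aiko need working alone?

18 hours

Combined rate is 1/14 per hour.
Known contribution: 1/63 per hour.
So Aiko's rate is 1/14 − 1/63 = 1/18, meaning 18 hours alone.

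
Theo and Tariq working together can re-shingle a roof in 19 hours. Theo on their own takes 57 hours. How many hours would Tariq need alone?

57/2 hours

Combined rate is 1/19 per hour.
Known contribution: 1/57 per hour.
So Tariq's rate is 1/19 − 1/57 = 2/57, meaning 57/2 hours alone.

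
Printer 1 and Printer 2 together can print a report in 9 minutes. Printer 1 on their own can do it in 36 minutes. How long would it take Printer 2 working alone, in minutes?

Combined rate is 1/9 per minute.
Known contribution: 1/36 per minute.
So Printer 2's rate is 1/9 − 1/36 = 1/12, meaning 12 minutes alone.

12 minutes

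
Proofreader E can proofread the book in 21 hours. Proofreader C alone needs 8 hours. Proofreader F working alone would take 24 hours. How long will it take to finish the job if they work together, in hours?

Combined rate: 1/21 + 1/8 + 1/24 = (8 + 21 + 7)/168 = 36/168 = 3/14 per hour.
Time = 1 ÷ (3/14) = 14/3 hours.

14/3 hours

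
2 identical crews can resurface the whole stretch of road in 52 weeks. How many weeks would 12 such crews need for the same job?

26/3 weeks

Total work is 2·52 = 104 crew-weeks.
With 12 crews: 104/12 = 26/3 weeks.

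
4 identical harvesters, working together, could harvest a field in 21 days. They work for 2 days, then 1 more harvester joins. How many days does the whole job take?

86/5 days

One harvester does 1/84 of the job per day.
After 2 days with 4 harvesters, 2/21 is done (19/21 left).
With 5 harvesters the rate is 5/84, so the rest takes 19/21 ÷ 5/84 = 76/5 days.
Total = 2 + 76/5 = 86/5 days.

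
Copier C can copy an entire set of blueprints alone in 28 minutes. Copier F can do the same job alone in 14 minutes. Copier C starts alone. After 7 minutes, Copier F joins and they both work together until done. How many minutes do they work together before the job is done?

In the first 7 minutes Copier C alone does 7/28 = 1/4 of the job, leaving 3/4.
Once everyone is working, combined rate: 1/28 + 1/14 = (1 + 2)/28 = 3/28 per minute.
Remaining 3/4 at 3/28 per minute takes 7 minutes.

7 minutes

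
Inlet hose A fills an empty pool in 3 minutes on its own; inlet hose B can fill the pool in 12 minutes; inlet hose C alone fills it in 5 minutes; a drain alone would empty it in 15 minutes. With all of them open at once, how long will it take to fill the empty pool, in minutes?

Net rate = 1/3 + 1/12 + 1/5 − 1/15 = (20 + 5 + 12 − 4)/60 = 33/60 = 11/20 per minute.
Filling time = 1 ÷ (11/20) = 20/11 minutes.

20/11 minutes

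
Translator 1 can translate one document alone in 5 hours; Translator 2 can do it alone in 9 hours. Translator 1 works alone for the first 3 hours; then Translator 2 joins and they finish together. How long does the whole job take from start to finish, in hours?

30/7 hours

In 3 hours Translator 1 does 3/5 of the job, leaving 2/5.
Translator 1 and Translator 2 together work at 14/45 per hour, so finishing takes 2/5 ÷ 14/45 = 9/7 hours.
Total time = 3 + 9/7 = 30/7 hours.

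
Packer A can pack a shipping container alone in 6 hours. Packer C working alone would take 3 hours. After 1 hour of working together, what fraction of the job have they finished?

Combined rate: 1/6 + 1/3 = (1 + 2)/6 = 3/6 = 1/2 per hour.
In 1 hour they complete 1·1/2 = 1/2 of the job.

1/2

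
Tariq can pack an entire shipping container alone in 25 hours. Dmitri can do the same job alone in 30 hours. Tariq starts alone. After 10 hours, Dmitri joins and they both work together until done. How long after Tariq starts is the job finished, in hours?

200/11 hours

In the first 10 hours Tariq alone does 10/25 = 2/5 of the job, leaving 3/5.
Once everyone is working, combined rate: 1/25 + 1/30 = (6 + 5)/150 = 11/150 per hour.
Remaining 3/5 at 11/150 per hour takes 90/11 hours.
Total from the start = 10 + 90/11 = 200/11 hours.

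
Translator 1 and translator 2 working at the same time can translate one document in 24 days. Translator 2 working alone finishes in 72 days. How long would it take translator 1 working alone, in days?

Combined rate is 1/24 per day.
Known contribution: 1/72 per day.
So translator 1's rate is 1/24 − 1/72 = 1/36, meaning 36 days alone.

36 days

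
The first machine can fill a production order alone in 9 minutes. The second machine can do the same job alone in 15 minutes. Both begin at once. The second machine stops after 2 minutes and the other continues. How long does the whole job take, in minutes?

39/5 minutes

In the first 2 minutes the combined rate is 8/45, so 16/45 of the job is done, leaving 29/45.
After the second machine leaves the rate is 1/9 per minute; the remaining 29/45 takes 29/5 minutes.
Total = 2 + 29/5 = 39/5 minutes.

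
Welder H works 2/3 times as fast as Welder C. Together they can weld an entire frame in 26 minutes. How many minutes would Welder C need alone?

130/3 minutes

Let Welder C's rate be r; then Welder H's rate is (2/3)r, so together (2/3 + 1)r = (5/3)r = 1/26.
Thus r = 3/130 per minute.
Welder C alone: 130/3 minutes; Welder H alone: 65 minutes.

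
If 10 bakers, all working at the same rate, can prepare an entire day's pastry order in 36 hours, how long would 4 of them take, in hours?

Total work is 10·36 = 360 baker-hours.
With 4 bakers: 360/4 = 90 hours.

90 hours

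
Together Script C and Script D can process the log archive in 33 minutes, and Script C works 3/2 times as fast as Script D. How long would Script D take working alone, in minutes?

Let Script D's rate be r; then Script C's rate is (3/2)r, so together (3/2 + 1)r = (5/2)r = 1/33.
Thus r = 2/165 per minute.
Script D alone: 165/2 minutes; Script C alone: 55 minutes.

165/2 minutes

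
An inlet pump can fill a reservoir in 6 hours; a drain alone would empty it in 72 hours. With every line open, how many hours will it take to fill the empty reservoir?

72/11 hours

Net rate = 1/6 − 1/72 = (12 − 1)/72 = 11/72 per hour.
Filling time = 1 ÷ (11/72) = 72/11 hours.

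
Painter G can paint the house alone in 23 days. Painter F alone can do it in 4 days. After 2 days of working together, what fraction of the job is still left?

Combined rate: 1/23 + 1/4 = (4 + 23)/92 = 27/92 per day.
In 2 days they complete 2·27/92 = 27/46 of the job.
So 19/46 remains.

19/46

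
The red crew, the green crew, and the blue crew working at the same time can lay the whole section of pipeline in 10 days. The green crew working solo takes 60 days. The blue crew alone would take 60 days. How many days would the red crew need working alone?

Combined rate is 1/10 per day.
Known contribution: 1/60 + 1/60 = (1 + 1)/60 = 2/60 = 1/30 per day.
So the red crew's rate is 1/10 − 1/30 = 1/15, meaning 15 days alone.

15 days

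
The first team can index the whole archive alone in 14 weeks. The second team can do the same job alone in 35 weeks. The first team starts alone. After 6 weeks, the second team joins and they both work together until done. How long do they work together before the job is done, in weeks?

In the first 6 weeks the first team alone does 6/14 = 3/7 of the job, leaving 4/7.
Once everyone is working, combined rate: 1/14 + 1/35 = (5 + 2)/70 = 7/70 = 1/10 per week.
Remaining 4/7 at 1/10 per week takes 40/7 weeks.

40/7 weeks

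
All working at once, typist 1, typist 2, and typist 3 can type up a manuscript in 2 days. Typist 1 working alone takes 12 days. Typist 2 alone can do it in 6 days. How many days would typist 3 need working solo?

4 days

Combined rate is 1/2 per day.
Known contribution: 1/12 + 1/6 = (1 + 2)/12 = 3/12 = 1/4 per day.
So typist 3's rate is 1/2 − 1/4 = 1/4, meaning 4 days alone.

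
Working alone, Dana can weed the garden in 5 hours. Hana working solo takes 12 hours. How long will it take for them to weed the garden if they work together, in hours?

With two workers the combined time is the product over the sum: 5·12/(5+12) = 60/17 hours.

60/17 hours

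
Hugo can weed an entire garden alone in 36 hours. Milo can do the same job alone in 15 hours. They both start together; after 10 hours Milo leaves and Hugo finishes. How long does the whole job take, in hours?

12 hours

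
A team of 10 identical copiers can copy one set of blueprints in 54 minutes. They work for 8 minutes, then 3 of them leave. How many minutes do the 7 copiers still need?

One copier does 1/540 of the job per minute.
After 8 minutes with 10 copiers, 4/27 is done (23/27 left).
With 7 copiers the rate is 7/540, so the rest takes 23/27 ÷ 7/540 = 460/7 minutes.

460/7 minutes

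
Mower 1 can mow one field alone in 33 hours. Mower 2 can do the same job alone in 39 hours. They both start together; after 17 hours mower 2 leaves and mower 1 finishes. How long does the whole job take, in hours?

In the first 17 hours the combined rate is 8/143, so 136/143 of the job is done, leaving 7/143.
After mower 2 leaves the rate is 1/33 per hour; the remaining 7/143 takes 21/13 hours.
Total = 17 + 21/13 = 242/13 hours.

242/13 hours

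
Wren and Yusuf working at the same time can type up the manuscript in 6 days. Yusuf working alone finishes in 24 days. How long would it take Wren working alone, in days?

Combined rate is 1/6 per day.
Known contribution: 1/24 per day.
So Wren's rate is 1/6 − 1/24 = 1/8, meaning 8 days alone.

8 days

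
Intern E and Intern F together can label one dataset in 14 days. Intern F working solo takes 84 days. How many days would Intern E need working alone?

84/5 days

Combined rate is 1/14 per day.
Known contribution: 1/84 per day.
So Intern E's rate is 1/14 − 1/84 = 5/84, meaning 84/5 days alone.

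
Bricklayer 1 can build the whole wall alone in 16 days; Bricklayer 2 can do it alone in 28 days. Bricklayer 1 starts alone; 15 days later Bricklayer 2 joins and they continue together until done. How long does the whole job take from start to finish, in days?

In 15 days Bricklayer 1 does 15/16 of the job, leaving 1/16.
Bricklayer 1 and Bricklayer 2 together work at 11/112 per day, so finishing takes 1/16 ÷ 11/112 = 7/11 days.
Total time = 15 + 7/11 = 172/11 days.

172/11 days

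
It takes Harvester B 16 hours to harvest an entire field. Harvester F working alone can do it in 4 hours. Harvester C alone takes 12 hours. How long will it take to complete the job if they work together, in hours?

48/19 hours

Combined rate: 1/16 + 1/4 + 1/12 = (3 + 12 + 4)/48 = 19/48 per hour.
Time = 1 ÷ (19/48) = 48/19 hours.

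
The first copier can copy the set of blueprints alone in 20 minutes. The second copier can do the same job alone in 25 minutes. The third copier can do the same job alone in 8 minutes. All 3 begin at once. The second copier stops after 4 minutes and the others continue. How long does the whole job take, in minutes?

In the first 4 minutes the combined rate is 43/200, so 43/50 of the job is done, leaving 7/50.
After the second copier leaves the rate is 7/40 per minute; the remaining 7/50 takes 4/5 minutes.
Total = 4 + 4/5 = 24/5 minutes.

24/5 minutes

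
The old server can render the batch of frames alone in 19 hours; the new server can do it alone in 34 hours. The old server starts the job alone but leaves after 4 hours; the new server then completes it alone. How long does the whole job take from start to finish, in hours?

586/19 hours

In 4 hours the old server does 4/19 of the job, leaving 15/19.
The new server works at 1/34 per hour, so finishing takes 15/19 ÷ 1/34 = 510/19 hours.
Total time = 4 + 510/19 = 586/19 hours.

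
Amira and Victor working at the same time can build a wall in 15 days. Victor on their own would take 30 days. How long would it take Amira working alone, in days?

30 days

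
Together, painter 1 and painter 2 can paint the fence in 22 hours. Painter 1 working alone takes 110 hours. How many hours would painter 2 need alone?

Combined rate is 1/22 per hour.
Known contribution: 1/110 per hour.
So painter 2's rate is 1/22 − 1/110 = 2/55, meaning 55/2 hours alone.

55/2 hours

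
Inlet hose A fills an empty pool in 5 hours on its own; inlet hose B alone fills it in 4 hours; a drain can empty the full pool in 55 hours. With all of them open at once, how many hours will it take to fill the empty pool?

44/19 hours

Net rate = 1/5 + 1/4 − 1/55 = (44 + 55 − 4)/220 = 95/220 = 19/44 per hour.
Filling time = 1 ÷ (19/44) = 44/19 hours.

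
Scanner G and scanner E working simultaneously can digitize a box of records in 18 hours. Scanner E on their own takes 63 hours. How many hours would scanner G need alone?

126/5 hours

Combined rate is 1/18 per hour.
Known contribution: 1/63 per hour.
So scanner G's rate is 1/18 − 1/63 = 5/126, meaning 126/5 hours alone.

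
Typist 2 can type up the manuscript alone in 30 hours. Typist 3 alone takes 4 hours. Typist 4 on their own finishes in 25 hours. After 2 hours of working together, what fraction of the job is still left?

53/150

Combined rate: 1/30 + 1/4 + 1/25 = (10 + 75 + 12)/300 = 97/300 per hour.
In 2 hours they complete 2·97/300 = 97/150 of the job.
So 53/150 remains.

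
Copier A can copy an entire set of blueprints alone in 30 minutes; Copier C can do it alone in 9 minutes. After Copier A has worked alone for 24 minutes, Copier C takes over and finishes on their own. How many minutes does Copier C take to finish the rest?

In 24 minutes Copier A does 24/30 = 4/5 of the job, leaving 1/5.
Copier C works at 1/9 per minute, so finishing takes 1/5 ÷ 1/9 = 9/5 minutes.

9/5 minutes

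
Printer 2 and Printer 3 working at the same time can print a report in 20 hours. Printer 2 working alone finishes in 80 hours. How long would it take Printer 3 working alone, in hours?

Combined rate is 1/20 per hour.
Known contribution: 1/80 per hour.
So Printer 3's rate is 1/20 − 1/80 = 3/80, meaning 80/3 hours alone.

80/3 hours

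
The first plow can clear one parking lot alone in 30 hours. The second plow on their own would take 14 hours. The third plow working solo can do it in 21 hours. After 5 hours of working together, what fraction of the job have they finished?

16/21

Combined rate: 1/30 + 1/14 + 1/21 = (7 + 15 + 10)/210 = 32/210 = 16/105 per hour.
In 5 hours they complete 5·16/105 = 16/21 of the job.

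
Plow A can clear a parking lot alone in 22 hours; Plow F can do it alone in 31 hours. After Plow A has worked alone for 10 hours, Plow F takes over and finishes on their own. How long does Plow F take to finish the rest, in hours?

186/11 hours

In 10 hours Plow A does 10/22 = 5/11 of the job, leaving 6/11.
Plow F works at 1/31 per hour, so finishing takes 6/11 ÷ 1/31 = 186/11 hours.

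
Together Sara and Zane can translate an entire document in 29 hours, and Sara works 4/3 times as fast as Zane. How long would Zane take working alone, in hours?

Let Zane's rate be r; then Sara's rate is (4/3)r, so together (4/3 + 1)r = (7/3)r = 1/29.
Thus r = 3/203 per hour.
Zane alone: 203/3 hours; Sara alone: 203/4 hours.

203/3 hours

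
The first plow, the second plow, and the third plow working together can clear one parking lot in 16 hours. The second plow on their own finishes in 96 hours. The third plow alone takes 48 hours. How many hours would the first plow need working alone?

32 hours

Combined rate is 1/16 per hour.
Known contribution: 1/96 + 1/48 = (1 + 2)/96 = 3/96 = 1/32 per hour.
So the first plow's rate is 1/16 − 1/32 = 1/32, meaning 32 hours alone.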